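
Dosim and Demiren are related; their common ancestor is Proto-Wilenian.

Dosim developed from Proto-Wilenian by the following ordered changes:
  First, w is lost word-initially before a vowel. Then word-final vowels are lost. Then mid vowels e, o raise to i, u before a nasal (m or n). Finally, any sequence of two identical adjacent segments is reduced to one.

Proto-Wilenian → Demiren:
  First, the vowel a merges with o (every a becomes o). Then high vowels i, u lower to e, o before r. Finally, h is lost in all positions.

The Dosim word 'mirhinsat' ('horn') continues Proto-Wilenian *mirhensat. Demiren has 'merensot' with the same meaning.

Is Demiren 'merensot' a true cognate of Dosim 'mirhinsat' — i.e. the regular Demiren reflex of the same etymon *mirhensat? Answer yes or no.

yes

Derive the expected Demiren reflex of *mirhensat:
Demiren: start from *mirhensat.
  rule 1 (vowel merger): mirhensat → mirhensot
  rule 2 (pre-rhotic lowering): mirhensot → merhensot
  rule 3 (h-loss): merhensot → merensot
  ⇒ Demiren merensot
Demiren 'merensot' matches the regular reflex exactly, so the pair is cognate.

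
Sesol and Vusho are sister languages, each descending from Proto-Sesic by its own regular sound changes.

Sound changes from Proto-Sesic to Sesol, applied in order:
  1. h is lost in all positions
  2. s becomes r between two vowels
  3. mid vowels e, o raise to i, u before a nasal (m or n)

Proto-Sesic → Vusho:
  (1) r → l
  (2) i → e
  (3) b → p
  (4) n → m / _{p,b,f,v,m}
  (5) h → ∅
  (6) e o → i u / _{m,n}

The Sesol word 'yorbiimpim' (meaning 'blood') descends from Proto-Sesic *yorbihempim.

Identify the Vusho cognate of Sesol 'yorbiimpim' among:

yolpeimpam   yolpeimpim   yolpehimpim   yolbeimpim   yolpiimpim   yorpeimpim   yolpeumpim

Vusho: *yorbihempim
  yorbihempim → yolbihempim   [unconditioned shift]
  yolbihempim → yolbehempem   [vowel merger]
  yolbehempem → yolpehempem   [unconditioned shift]
  yolpehempem (rule 4 does not apply)
  yolpehempem → yolpeempem   [h-loss]
  yolpeempem → yolpeimpim   [pre-nasal raising]
  giving Vusho yolpeimpim.
Only 'yolpeimpim' matches the regular Vusho development of *yorbihempim.

yolpeimpim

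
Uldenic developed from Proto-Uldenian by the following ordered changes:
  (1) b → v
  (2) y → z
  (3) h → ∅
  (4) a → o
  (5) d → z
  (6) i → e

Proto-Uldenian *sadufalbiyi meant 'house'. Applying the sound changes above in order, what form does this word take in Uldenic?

sozufolveze

Uldenic: *sadufalbiyi > sadufalviyi > sadufalvizi > sodufolvizi > sozufolvizi > sozufolveze  (by unconditioned shift, unconditioned shift, vowel merger, unconditioned shift, vowel merger)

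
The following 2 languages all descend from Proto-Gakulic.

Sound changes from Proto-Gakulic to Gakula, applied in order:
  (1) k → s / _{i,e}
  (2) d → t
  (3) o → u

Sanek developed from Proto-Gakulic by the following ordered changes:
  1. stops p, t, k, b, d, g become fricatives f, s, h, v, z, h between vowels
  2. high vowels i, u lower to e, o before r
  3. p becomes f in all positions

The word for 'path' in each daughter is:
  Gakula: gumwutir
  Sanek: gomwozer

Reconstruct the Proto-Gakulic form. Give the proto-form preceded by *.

*gomwodir

Position 7: Gakula has i, Sanek has e. Gakula preserves i here (none of its changes turn any other segment into i), so the proto-segment is *i.
Position 2: Gakula has u, Sanek has o. Taking the neighbouring segments as reconstructed: Gakula u could go back to *o or *u; Sanek o can only go back to *o — the one source consistent with every daughter is *o.
This points to *gomwodir. Verify forward in each daughter:
Gakula: start from *gomwodir.
  rule 1: no change — gomwodir
  rule 2 (unconditioned shift): gomwodir → gomwotir
  rule 3 (vowel merger): gomwotir → gumwutir
  ⇒ Gakula gumwutir
Sanek: start from *gomwodir.
  rule 1 (intervocalic lenition): gomwodir → gomwozir
  rule 2 (pre-rhotic lowering): gomwozir → gomwozer
  rule 3: no change — gomwozer
  ⇒ Sanek gomwozer
*gomwodir is the unique common source.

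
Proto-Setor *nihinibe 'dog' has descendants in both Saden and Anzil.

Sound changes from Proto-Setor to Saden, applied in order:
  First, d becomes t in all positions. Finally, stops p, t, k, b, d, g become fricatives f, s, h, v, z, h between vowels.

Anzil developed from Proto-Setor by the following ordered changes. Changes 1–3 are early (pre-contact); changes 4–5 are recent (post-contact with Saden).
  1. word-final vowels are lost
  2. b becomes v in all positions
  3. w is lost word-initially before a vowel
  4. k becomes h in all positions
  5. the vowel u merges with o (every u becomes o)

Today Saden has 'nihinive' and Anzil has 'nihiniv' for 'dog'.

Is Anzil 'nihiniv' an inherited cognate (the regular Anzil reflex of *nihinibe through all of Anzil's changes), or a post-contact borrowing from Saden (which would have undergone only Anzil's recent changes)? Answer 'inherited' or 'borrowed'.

If inherited, *nihinibe would pass through all of Anzil's changes:
Anzil: start from *nihinibe.
  rule 1 (apocope): nihinibe → nihinib
  rule 2 (unconditioned shift): nihinib → nihiniv
  rule 3: no change — nihiniv
  rule 4: no change — nihiniv
  rule 5: no change — nihiniv
  ⇒ Anzil nihiniv
If borrowed from Saden 'nihinive' after the early changes, it would undergo only the recent ones:
  rule 4 (unconditioned shift): no change (nihinive)
  rule 5 (vowel merger): no change (nihinive)
  ⇒ as a loan: nihinive
Anzil 'nihiniv' matches the inherited outcome exactly, so it is an inherited cognate, not a loan.

inherited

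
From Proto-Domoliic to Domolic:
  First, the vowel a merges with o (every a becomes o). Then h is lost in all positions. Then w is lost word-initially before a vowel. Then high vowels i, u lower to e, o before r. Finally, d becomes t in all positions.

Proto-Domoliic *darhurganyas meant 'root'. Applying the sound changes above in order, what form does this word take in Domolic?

Domolic: *darhurganyas > dorhurgonyos > dorurgonyos > dororgonyos > tororgonyos  (by vowel merger, h-loss, pre-rhotic lowering, unconditioned shift)

tororgonyos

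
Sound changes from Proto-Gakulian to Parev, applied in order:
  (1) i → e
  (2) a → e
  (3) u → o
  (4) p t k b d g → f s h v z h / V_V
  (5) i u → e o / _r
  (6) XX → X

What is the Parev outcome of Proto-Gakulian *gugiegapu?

gohehefo

Parev: *gugiegapu
  gugiegapu → gugeegapu   [vowel merger]
  gugeegapu → gugeegepu   [vowel merger]
  gugeegepu → gogeegepo   [vowel merger]
  gogeegepo → goheehefo   [intervocalic lenition]
  goheehefo (rule 5 does not apply)
  goheehefo → gohehefo   [degemination]
  giving Parev gohehefo.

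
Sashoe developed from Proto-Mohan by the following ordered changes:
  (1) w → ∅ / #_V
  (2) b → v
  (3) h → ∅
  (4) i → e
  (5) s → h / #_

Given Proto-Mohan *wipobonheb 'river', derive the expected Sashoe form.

Sashoe: start from *wipobonheb.
  rule 1 (glide loss): wipobonheb → ipobonheb
  rule 2 (unconditioned shift): ipobonheb → ipovonhev
  rule 3 (h-loss): ipovonhev → ipovonev
  rule 4 (vowel merger): ipovonev → epovonev
  rule 5: no change — epovonev
  ⇒ Sashoe epovonev

epovonev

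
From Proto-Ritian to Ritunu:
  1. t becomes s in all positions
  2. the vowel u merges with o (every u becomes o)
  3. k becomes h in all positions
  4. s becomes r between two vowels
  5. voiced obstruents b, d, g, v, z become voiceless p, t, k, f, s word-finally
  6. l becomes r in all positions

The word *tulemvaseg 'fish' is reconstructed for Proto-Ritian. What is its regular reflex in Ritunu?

soremvarek

Ritunu: start from *tulemvaseg.
  rule 1 (unconditioned shift): tulemvaseg → sulemvaseg
  rule 2 (vowel merger): sulemvaseg → solemvaseg
  rule 3: no change — solemvaseg
  rule 4 (rhotacism): solemvaseg → solemvareg
  rule 5 (final devoicing): solemvareg → solemvarek
  rule 6 (unconditioned shift): solemvarek → soremvarek
  ⇒ Ritunu soremvarek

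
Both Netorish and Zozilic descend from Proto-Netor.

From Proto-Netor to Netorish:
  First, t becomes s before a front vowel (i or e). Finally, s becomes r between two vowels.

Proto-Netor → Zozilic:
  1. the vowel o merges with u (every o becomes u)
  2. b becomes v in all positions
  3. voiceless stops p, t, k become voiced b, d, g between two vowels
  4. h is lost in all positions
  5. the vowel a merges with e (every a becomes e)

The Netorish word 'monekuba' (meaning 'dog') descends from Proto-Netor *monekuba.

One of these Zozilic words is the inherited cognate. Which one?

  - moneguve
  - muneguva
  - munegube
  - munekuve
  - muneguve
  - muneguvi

muneguve

Zozilic: *monekuba
  monekuba → munekuba   [vowel merger]
  munekuba → munekuva   [unconditioned shift]
  munekuva → muneguva   [intervocalic voicing]
  muneguva (rule 4 does not apply)
  muneguva → muneguve   [vowel merger]
  giving Zozilic muneguve.
Only 'muneguve' matches the regular Zozilic development of *monekuba.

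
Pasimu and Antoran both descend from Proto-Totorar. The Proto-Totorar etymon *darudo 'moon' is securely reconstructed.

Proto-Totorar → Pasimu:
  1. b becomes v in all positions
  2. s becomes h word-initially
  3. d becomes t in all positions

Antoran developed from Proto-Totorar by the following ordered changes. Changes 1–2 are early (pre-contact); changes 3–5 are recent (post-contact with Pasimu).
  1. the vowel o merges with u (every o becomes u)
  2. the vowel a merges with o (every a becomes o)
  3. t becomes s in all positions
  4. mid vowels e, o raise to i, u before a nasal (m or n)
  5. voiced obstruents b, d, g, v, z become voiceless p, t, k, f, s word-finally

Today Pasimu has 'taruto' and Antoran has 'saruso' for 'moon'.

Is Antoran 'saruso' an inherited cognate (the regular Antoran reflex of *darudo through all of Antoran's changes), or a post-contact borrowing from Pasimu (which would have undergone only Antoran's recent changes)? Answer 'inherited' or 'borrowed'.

borrowed

If inherited, *darudo would pass through all of Antoran's changes:
Antoran: start from *darudo.
  rule 1 (vowel merger): darudo → darudu
  rule 2 (vowel merger): darudu → dorudu
  rule 3: no change — dorudu
  rule 4: no change — dorudu
  rule 5: no change — dorudu
  ⇒ Antoran dorudu
If borrowed from Pasimu 'taruto' after the early changes, it would undergo only the recent ones:
  rule 3 (unconditioned shift): taruto → saruso
  rule 4 (pre-nasal raising): no change (saruso)
  rule 5 (final devoicing): no change (saruso)
  ⇒ as a loan: saruso
Antoran 'saruso' matches the loan outcome 'saruso', not the inherited 'dorudu' — it skipped the early Antoran changes, so it was borrowed from Pasimu.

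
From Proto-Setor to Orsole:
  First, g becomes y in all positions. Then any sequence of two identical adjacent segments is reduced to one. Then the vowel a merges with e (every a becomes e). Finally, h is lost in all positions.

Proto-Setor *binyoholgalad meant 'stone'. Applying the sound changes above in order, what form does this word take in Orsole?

binyoolyeled

Orsole: *binyoholgalad > binyoholyalad > binyoholyeled > binyoolyeled  (by unconditioned shift, vowel merger, h-loss)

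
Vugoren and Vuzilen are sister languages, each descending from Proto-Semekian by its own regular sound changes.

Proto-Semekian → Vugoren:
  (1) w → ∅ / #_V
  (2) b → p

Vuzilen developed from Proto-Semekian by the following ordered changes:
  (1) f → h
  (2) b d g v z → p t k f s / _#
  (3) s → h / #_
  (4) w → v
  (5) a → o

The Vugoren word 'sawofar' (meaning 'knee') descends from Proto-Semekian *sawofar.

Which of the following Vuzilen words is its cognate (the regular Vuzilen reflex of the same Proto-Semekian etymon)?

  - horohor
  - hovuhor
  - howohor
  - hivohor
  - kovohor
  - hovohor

Vuzilen: start from *sawofar.
  rule 1 (unconditioned shift): sawofar → sawohar
  rule 2: no change — sawohar
  rule 3 (debuccalisation): sawohar → hawohar
  rule 4 (unconditioned shift): hawohar → havohar
  rule 5 (vowel merger): havohar → hovohor
  ⇒ Vuzilen hovohor
Only 'hovohor' matches the regular Vuzilen development of *sawofar.

hovohor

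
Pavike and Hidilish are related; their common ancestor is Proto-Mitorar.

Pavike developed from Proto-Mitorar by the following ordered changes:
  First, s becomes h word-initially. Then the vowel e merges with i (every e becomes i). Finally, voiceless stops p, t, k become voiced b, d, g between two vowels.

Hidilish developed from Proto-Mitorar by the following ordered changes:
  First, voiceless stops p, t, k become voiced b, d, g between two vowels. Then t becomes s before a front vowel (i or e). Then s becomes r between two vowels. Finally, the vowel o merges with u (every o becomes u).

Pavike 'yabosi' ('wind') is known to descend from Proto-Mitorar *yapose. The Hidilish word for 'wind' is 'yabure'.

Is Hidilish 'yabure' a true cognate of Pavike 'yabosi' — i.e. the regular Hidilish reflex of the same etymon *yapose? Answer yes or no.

yes

Derive the expected Hidilish reflex of *yapose:
Hidilish: *yapose > yabose > yabore > yabure  (by intervocalic voicing, rhotacism, vowel merger)
Hidilish 'yabure' matches the regular reflex exactly, so the pair is cognate.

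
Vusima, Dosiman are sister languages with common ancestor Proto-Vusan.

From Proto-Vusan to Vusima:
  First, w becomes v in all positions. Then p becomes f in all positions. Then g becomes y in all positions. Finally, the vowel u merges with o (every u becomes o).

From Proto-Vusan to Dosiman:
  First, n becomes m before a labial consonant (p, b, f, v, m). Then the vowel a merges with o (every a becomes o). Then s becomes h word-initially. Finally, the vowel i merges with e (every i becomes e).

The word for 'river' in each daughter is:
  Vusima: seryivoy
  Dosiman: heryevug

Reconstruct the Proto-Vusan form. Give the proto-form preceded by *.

Position 1: Vusima has s, Dosiman has h. Vusima preserves s here (none of its changes turn any other segment into s), so the proto-segment is *s.
Position 5: Vusima has i, Dosiman has e. Vusima preserves i here (none of its changes turn any other segment into i), so the proto-segment is *i.
This points to *seryivug. Verify forward in each daughter:
Vusima: start from *seryivug.
  rule 1: no change — seryivug
  rule 2: no change — seryivug
  rule 3 (unconditioned shift): seryivug → seryivuy
  rule 4 (vowel merger): seryivuy → seryivoy
  ⇒ Vusima seryivoy
Dosiman: start from *seryivug.
  rule 1: no change — seryivug
  rule 2: no change — seryivug
  rule 3 (debuccalisation): seryivug → heryivug
  rule 4 (vowel merger): heryivug → heryevug
  ⇒ Dosiman heryevug
Only *seryivug yields all of Vusima seryivoy, Dosiman heryevug.

*seryivug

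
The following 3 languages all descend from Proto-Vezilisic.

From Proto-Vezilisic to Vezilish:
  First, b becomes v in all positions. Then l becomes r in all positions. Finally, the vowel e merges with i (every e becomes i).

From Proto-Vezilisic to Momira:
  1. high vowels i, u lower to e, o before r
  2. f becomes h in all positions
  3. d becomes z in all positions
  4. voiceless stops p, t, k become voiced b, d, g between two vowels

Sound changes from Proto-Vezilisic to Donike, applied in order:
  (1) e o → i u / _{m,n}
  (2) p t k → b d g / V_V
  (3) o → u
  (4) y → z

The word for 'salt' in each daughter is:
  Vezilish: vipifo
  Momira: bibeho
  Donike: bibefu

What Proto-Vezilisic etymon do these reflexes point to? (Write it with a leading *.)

*bipefo

Position 1: Vezilish has v, Momira has b, Donike has b. Taking the neighbouring segments as reconstructed: Vezilish v could go back to *b or *v; Momira b can only go back to *b; Donike b can only go back to *b — the one source consistent with every daughter is *b.
Position 4: Vezilish has i, Momira has e, Donike has e. Donike preserves e here (none of its changes turn any other segment into e), so the proto-segment is *e.
Position 5: Vezilish has f, Momira has h, Donike has f. Vezilish preserves f here (none of its changes turn any other segment into f), so the proto-segment is *f.
This points to *bipefo. Verify forward in each daughter:
Vezilish: *bipefo > vipefo > vipifo  (by unconditioned shift, vowel merger)
Momira: start from *bipefo.
  rule 1: no change — bipefo
  rule 2 (unconditioned shift): bipefo → bipeho
  rule 3: no change — bipeho
  rule 4 (intervocalic voicing): bipeho → bibeho
  ⇒ Momira bibeho
Donike: start from *bipefo.
  rule 1: no change — bipefo
  rule 2 (intervocalic voicing): bipefo → bibefo
  rule 3 (vowel merger): bibefo → bibefu
  rule 4: no change — bibefu
  ⇒ Donike bibefu
*bipefo is the unique common source.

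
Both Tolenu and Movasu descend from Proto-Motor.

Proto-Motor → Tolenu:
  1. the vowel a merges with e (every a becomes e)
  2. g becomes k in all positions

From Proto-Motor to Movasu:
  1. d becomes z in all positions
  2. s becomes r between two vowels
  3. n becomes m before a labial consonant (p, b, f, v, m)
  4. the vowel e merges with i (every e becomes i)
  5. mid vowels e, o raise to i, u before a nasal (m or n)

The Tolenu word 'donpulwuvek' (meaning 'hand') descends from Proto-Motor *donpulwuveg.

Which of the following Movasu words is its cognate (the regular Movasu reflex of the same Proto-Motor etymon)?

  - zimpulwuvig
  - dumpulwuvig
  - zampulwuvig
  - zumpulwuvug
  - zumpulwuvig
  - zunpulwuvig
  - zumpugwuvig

zumpulwuvig

Movasu: *donpulwuveg > zonpulwuveg > zompulwuveg > zompulwuvig > zumpulwuvig  (by unconditioned shift, nasal place assimilation, vowel merger, pre-nasal raising)
Among the options, 'zumpulwuvig' alone shows every Movasu change applied in order.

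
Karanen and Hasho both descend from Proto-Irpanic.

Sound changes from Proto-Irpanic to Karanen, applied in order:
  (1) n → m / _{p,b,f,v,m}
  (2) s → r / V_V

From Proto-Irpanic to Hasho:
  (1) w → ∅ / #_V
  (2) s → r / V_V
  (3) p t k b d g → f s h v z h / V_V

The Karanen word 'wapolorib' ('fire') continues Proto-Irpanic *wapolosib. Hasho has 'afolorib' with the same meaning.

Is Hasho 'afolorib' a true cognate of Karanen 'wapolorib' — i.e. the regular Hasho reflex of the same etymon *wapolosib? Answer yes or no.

yes

Derive the expected Hasho reflex of *wapolosib:
Hasho: *wapolosib
  wapolosib → apolosib   [glide loss]
  apolosib → apolorib   [rhotacism]
  apolorib → afolorib   [intervocalic lenition]
  giving Hasho afolorib.
Hasho 'afolorib' matches the regular reflex exactly, so the pair is cognate.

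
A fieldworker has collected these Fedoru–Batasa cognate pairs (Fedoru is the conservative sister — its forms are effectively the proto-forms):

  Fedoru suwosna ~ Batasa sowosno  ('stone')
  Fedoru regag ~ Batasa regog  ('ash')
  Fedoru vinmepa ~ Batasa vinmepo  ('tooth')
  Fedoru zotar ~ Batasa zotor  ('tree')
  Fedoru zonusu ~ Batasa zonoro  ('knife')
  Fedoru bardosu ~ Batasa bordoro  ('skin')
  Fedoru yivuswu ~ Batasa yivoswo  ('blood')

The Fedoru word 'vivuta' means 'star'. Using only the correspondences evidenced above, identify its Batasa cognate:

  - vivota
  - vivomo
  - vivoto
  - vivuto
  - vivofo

suwosna ~ sowosno, zonusu ~ zonoro — Fedoru u corresponds to Batasa o after a consonant, before a consonant other than r, m, n, p, b, f, v.
suwosna ~ sowosno, vinmepa ~ vinmepo — Fedoru a corresponds to Batasa o word-finally.
Applying these to Fedoru 'vivuta':
  vivuta → vivota   (u→o after a consonant, before a consonant other than r, m, n, p, b, f, v)
  vivota → vivoto   (a→o word-finally)
So the Batasa cognate is 'vivoto'.

vivoto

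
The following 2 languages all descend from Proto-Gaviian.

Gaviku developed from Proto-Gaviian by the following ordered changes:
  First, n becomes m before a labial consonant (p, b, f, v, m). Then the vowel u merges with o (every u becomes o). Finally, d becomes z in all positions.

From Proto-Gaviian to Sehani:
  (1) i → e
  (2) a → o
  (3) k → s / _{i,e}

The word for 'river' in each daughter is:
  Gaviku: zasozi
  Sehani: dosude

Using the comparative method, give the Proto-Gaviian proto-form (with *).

Position 5: Gaviku has z, Sehani has d. Sehani preserves d here (none of its changes turn any other segment into d), so the proto-segment is *d.
Position 1: Gaviku has z, Sehani has d. Sehani preserves d here (none of its changes turn any other segment into d), so the proto-segment is *d.
Continuing position by position gives *dasudi; check it forward:
Gaviku: start from *dasudi.
  rule 1: no change — dasudi
  rule 2 (vowel merger): dasudi → dasodi
  rule 3 (unconditioned shift): dasodi → zasozi
  ⇒ Gaviku zasozi
Sehani: start from *dasudi.
  rule 1 (vowel merger): dasudi → dasude
  rule 2 (vowel merger): dasude → dosude
  rule 3: no change — dosude
  ⇒ Sehani dosude
*dasudi is the unique common source.

*dasudi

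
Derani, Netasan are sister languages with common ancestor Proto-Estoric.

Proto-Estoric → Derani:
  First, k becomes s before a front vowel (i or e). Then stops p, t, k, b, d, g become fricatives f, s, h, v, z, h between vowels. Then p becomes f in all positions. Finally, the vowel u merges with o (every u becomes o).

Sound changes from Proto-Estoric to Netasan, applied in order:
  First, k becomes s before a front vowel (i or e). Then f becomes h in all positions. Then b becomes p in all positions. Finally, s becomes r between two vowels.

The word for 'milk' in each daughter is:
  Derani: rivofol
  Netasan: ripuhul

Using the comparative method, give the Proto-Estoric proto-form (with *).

*ribuful

Position 5: Derani has f, Netasan has h. Taking the neighbouring segments as reconstructed: Derani f could go back to *p or *f; Netasan h could go back to *f or *h — the one source consistent with every daughter is *f.
Position 3: Derani has v, Netasan has p. Taking the neighbouring segments as reconstructed: Derani v could go back to *b or *v; Netasan p could go back to *p or *b — the one source consistent with every daughter is *b.
Verify the candidate proto-form against each daughter:
Derani: start from *ribuful.
  rule 1: no change — ribuful
  rule 2 (intervocalic lenition): ribuful → rivuful
  rule 3: no change — rivuful
  rule 4 (vowel merger): rivuful → rivofol
  ⇒ Derani rivofol
Netasan: start from *ribuful.
  rule 1: no change — ribuful
  rule 2 (unconditioned shift): ribuful → ribuhul
  rule 3 (unconditioned shift): ribuhul → ripuhul
  rule 4: no change — ripuhul
  ⇒ Netasan ripuhul
*ribuful is the unique common source.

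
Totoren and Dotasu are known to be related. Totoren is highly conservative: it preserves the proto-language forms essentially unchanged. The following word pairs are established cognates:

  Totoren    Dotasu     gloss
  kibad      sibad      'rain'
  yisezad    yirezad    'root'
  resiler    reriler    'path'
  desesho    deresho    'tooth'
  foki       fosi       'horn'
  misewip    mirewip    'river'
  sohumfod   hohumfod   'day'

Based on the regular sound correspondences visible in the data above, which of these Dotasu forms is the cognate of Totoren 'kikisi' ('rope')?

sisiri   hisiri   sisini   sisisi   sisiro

sisiri

kibad ~ sibad — Totoren k corresponds to Dotasu s word-initially before a front vowel.
foki ~ fosi — Totoren k corresponds to Dotasu s between vowels (before a front vowel).
resiler ~ reriler — Totoren s corresponds to Dotasu r between vowels (before a front vowel).
Applying these to Totoren 'kikisi':
  kikisi → sikisi   (k→s word-initially before a front vowel)
  sikisi → sisisi   (k→s between vowels (before a front vowel))
  sisisi → sisiri   (s→r between vowels (before a front vowel))
So the Dotasu cognate is 'sisiri'.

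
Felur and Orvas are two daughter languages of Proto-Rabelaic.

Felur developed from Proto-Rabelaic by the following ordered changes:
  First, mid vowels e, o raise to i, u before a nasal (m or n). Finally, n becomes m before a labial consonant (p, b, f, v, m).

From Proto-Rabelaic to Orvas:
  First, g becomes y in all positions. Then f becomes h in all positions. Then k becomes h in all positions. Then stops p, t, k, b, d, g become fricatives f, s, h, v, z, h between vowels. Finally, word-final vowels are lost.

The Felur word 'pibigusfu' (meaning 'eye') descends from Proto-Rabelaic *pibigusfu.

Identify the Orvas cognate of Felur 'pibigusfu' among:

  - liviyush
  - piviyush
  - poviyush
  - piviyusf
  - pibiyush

piviyush

Orvas: *pibigusfu > pibiyusfu > pibiyushu > piviyushu > piviyush  (by unconditioned shift, unconditioned shift, intervocalic lenition, apocope)
The other candidates each miss or misapply at least one Orvas change.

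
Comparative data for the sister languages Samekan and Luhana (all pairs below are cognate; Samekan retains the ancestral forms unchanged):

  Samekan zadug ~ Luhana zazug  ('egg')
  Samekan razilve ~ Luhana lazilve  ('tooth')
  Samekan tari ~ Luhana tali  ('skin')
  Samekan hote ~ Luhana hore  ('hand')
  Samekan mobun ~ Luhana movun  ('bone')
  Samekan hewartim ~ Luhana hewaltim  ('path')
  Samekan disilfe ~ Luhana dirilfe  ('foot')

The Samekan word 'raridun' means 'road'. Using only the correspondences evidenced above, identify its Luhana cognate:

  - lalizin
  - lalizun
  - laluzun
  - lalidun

razilve ~ lazilve — Samekan r corresponds to Luhana l word-initially before a back vowel.
tari ~ tali — Samekan r corresponds to Luhana l between vowels (before a front vowel).
zadug ~ zazug — Samekan d corresponds to Luhana z between vowels (before a back vowel).
Applying these to Samekan 'raridun':
  raridun → laridun   (r→l word-initially before a back vowel)
  laridun → lalidun   (r→l between vowels (before a front vowel))
  lalidun → lalizun   (d→z between vowels (before a back vowel))
So the Luhana cognate is 'lalizun'.

lalizun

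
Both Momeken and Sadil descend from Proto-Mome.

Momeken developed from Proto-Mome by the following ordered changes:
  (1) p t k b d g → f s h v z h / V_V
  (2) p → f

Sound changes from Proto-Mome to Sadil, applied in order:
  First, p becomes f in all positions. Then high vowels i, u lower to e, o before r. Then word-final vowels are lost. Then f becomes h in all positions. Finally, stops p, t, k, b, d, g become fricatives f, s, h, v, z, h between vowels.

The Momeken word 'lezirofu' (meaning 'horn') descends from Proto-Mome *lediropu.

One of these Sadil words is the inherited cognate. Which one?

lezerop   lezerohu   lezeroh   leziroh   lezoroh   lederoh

lezeroh

Sadil: start from *lediropu.
  rule 1 (unconditioned shift): lediropu → ledirofu
  rule 2 (pre-rhotic lowering): ledirofu → lederofu
  rule 3 (apocope): lederofu → lederof
  rule 4 (unconditioned shift): lederof → lederoh
  rule 5 (intervocalic lenition): lederoh → lezeroh
  ⇒ Sadil lezeroh
Among the options, 'lezeroh' alone shows every Sadil change applied in order.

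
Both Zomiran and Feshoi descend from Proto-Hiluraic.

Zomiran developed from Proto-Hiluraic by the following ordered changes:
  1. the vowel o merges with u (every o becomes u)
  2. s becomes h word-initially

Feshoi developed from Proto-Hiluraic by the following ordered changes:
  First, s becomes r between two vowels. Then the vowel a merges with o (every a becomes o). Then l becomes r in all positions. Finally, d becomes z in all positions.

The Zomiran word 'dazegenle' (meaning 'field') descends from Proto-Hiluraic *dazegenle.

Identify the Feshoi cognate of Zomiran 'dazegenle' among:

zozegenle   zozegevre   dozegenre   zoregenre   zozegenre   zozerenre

zozegenre

Feshoi: start from *dazegenle.
  rule 1: no change — dazegenle
  rule 2 (vowel merger): dazegenle → dozegenle
  rule 3 (unconditioned shift): dozegenle → dozegenre
  rule 4 (unconditioned shift): dozegenre → zozegenre
  ⇒ Feshoi zozegenre
Among the options, 'zozegenre' alone shows every Feshoi change applied in order.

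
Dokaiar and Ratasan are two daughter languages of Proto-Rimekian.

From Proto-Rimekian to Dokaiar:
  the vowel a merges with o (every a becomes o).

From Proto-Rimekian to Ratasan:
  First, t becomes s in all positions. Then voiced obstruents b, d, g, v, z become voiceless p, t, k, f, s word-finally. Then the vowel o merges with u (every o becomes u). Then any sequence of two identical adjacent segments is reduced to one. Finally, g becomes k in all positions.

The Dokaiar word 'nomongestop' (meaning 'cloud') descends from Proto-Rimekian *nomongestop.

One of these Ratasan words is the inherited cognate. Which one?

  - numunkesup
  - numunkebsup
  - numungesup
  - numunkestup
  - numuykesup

numunkesup

Ratasan: *nomongestop > nomongessop > numungessup > numungesup > numunkesup  (by unconditioned shift, vowel merger, degemination, unconditioned shift)
Only 'numunkesup' matches the regular Ratasan development of *nomongestop.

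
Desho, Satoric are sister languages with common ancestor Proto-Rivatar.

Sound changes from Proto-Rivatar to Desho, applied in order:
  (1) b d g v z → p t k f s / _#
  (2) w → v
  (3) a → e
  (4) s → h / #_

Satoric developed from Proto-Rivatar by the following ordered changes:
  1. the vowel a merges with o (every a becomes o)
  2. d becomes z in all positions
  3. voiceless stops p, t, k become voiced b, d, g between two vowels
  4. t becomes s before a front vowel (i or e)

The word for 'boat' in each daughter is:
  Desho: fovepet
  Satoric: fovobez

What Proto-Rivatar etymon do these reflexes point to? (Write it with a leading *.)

*fovaped

Position 7: Desho has t, Satoric has z. Taking the neighbouring segments as reconstructed: Desho t could go back to *t or *d; Satoric z could go back to *d or *z — the one source consistent with every daughter is *d.
Position 4: Desho has e, Satoric has o. Taking the neighbouring segments as reconstructed: Desho e could go back to *a or *e; Satoric o could go back to *a or *o — the one source consistent with every daughter is *a.
Position 5: Desho has p, Satoric has b. Taking the neighbouring segments as reconstructed: Desho p can only go back to *p; Satoric b could go back to *p or *b — the one source consistent with every daughter is *p.
Continuing position by position gives *fovaped; check it forward:
Desho: *fovaped
  fovaped → fovapet   [final devoicing]
  fovapet (rule 2 does not apply)
  fovapet → fovepet   [vowel merger]
  fovepet (rule 4 does not apply)
  giving Desho fovepet.
Satoric: start from *fovaped.
  rule 1 (vowel merger): fovaped → fovoped
  rule 2 (unconditioned shift): fovoped → fovopez
  rule 3 (intervocalic voicing): fovopez → fovobez
  rule 4: no change — fovobez
  ⇒ Satoric fovobez
No other proto-form is consistent with every reflex, so the reconstruction is *fovaped.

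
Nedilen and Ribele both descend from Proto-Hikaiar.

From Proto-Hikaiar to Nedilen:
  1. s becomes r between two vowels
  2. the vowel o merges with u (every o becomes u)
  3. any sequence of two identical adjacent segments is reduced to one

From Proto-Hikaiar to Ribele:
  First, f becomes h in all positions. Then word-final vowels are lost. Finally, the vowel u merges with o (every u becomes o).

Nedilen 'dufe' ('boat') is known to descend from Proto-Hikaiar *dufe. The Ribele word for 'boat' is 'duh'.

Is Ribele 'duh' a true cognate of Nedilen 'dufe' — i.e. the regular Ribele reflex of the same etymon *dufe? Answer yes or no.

no

Derive the expected Ribele reflex of *dufe:
Ribele: *dufe
  dufe → duhe   [unconditioned shift]
  duhe → duh   [apocope]
  duh → doh   [vowel merger]
  giving Ribele doh.
The regular Ribele reflex would be 'doh', but the attested form is 'duh'. The correspondence is irregular, so they are not cognates (the Ribele form has a different source).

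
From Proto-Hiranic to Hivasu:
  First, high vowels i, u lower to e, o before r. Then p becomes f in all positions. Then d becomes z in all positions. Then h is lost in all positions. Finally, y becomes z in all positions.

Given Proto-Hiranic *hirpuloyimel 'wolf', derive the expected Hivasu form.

erfulozimel

Hivasu: *hirpuloyimel > herpuloyimel > herfuloyimel > erfuloyimel > erfulozimel  (by pre-rhotic lowering, unconditioned shift, h-loss, unconditioned shift)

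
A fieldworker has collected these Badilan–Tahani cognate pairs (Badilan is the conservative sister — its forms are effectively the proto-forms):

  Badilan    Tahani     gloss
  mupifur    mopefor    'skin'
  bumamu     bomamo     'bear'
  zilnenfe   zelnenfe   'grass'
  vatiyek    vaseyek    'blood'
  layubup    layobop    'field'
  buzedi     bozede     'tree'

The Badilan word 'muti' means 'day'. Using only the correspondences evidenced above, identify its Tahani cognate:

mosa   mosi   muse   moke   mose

mose

buzedi ~ bozede — Badilan u corresponds to Tahani o after a consonant, before a consonant other than r, m, n, p, b, f, v.
vatiyek ~ vaseyek — Badilan t corresponds to Tahani s between vowels (before a front vowel).
buzedi ~ bozede — Badilan i corresponds to Tahani e word-finally.
Applying these to Badilan 'muti':
  muti → moti   (u→o after a consonant, before a consonant other than r, m, n, p, b, f, v)
  moti → mosi   (t→s between vowels (before a front vowel))
  mosi → mose   (i→e word-finally)
So the Tahani cognate is 'mose'.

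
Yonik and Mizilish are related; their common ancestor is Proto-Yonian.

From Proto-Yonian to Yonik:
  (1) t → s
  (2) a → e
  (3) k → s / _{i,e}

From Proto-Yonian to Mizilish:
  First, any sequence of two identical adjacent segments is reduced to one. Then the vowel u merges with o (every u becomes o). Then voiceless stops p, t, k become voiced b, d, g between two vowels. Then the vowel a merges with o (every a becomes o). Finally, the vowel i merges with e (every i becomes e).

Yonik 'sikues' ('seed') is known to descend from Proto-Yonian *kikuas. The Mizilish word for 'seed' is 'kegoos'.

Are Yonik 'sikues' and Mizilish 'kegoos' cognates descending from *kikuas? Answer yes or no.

yes

Derive the expected Mizilish reflex of *kikuas:
Mizilish: start from *kikuas.
  rule 1: no change — kikuas
  rule 2 (vowel merger): kikuas → kikoas
  rule 3 (intervocalic voicing): kikoas → kigoas
  rule 4 (vowel merger): kigoas → kigoos
  rule 5 (vowel merger): kigoos → kegoos
  ⇒ Mizilish kegoos
Mizilish 'kegoos' matches the regular reflex exactly, so the pair is cognate.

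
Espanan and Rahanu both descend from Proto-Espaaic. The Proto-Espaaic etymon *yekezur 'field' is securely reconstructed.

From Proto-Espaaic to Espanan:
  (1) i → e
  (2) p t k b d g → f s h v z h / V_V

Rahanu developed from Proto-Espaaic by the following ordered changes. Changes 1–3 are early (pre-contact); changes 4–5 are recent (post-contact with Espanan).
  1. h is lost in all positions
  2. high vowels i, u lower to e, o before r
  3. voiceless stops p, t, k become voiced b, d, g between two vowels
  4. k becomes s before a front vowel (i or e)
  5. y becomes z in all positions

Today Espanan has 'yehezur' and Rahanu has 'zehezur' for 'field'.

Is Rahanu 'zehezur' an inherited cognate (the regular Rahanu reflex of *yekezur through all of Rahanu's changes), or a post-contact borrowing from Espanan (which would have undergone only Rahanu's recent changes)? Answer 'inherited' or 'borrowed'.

borrowed

If inherited, *yekezur would pass through all of Rahanu's changes:
Rahanu: start from *yekezur.
  rule 1: no change — yekezur
  rule 2 (pre-rhotic lowering): yekezur → yekezor
  rule 3 (intervocalic voicing): yekezor → yegezor
  rule 4: no change — yegezor
  rule 5 (unconditioned shift): yegezor → zegezor
  ⇒ Rahanu zegezor
If borrowed from Espanan 'yehezur' after the early changes, it would undergo only the recent ones:
  rule 4 (palatalisation): no change (yehezur)
  rule 5 (unconditioned shift): yehezur → zehezur
  ⇒ as a loan: zehezur
Rahanu 'zehezur' matches the loan outcome 'zehezur', not the inherited 'zegezor' — it skipped the early Rahanu changes, so it was borrowed from Espanan.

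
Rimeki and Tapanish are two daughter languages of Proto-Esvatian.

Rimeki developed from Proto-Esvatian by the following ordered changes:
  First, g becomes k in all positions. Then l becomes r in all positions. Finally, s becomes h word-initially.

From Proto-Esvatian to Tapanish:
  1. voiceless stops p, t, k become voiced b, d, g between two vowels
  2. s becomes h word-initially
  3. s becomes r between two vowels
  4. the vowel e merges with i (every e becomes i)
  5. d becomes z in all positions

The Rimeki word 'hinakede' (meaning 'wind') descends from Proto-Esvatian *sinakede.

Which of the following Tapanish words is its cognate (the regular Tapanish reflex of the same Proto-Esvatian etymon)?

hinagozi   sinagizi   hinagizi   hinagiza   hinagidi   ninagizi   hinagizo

hinagizi

Tapanish: *sinakede
  sinakede → sinagede   [intervocalic voicing]
  sinagede → hinagede   [debuccalisation]
  hinagede (rule 3 does not apply)
  hinagede → hinagidi   [vowel merger]
  hinagidi → hinagizi   [unconditioned shift]
  giving Tapanish hinagizi.
Only 'hinagizi' matches the regular Tapanish development of *sinakede.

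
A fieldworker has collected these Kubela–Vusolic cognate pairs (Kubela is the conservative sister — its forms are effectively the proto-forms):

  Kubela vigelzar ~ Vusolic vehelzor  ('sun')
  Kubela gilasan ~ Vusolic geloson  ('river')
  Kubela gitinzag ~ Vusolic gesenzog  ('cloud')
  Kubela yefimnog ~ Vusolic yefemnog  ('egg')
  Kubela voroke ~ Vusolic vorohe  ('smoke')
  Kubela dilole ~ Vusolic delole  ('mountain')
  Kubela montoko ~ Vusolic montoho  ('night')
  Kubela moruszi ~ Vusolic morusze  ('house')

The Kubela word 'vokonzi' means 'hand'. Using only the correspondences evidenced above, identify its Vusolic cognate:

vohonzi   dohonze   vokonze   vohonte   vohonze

montoko ~ montoho — Kubela k corresponds to Vusolic h between vowels (before a back vowel).
moruszi ~ morusze — Kubela i corresponds to Vusolic e word-finally.
Applying these to Kubela 'vokonzi':
  vokonzi → vohonzi   (k→h between vowels (before a back vowel))
  vohonzi → vohonze   (i→e word-finally)
So the Vusolic cognate is 'vohonze'.

vohonze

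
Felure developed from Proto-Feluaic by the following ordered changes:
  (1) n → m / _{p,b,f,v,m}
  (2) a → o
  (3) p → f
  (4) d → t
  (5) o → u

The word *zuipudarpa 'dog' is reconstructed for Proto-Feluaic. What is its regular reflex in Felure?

zuifuturfu

Felure: start from *zuipudarpa.
  rule 1: no change — zuipudarpa
  rule 2 (vowel merger): zuipudarpa → zuipudorpo
  rule 3 (unconditioned shift): zuipudorpo → zuifudorfo
  rule 4 (unconditioned shift): zuifudorfo → zuifutorfo
  rule 5 (vowel merger): zuifutorfo → zuifuturfu
  ⇒ Felure zuifuturfu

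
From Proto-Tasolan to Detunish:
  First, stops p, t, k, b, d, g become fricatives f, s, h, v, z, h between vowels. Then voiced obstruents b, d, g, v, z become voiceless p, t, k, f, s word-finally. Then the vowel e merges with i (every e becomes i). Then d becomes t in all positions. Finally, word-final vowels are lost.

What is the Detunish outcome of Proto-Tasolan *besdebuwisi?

Detunish: *besdebuwisi
  besdebuwisi → besdevuwisi   [intervocalic lenition]
  besdevuwisi (rule 2 does not apply)
  besdevuwisi → bisdivuwisi   [vowel merger]
  bisdivuwisi → bistivuwisi   [unconditioned shift]
  bistivuwisi → bistivuwis   [apocope]
  giving Detunish bistivuwis.

bistivuwis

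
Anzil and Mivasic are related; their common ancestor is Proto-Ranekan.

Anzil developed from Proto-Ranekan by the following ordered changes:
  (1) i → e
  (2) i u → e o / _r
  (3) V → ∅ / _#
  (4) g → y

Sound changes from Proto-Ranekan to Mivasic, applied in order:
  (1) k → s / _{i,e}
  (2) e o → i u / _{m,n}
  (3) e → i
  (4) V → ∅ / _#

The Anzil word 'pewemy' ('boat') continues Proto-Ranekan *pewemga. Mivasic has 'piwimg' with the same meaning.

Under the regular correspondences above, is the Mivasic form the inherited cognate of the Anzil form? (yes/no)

Derive the expected Mivasic reflex of *pewemga:
Mivasic: *pewemga > pewimga > piwimga > piwimg  (by pre-nasal raising, vowel merger, apocope)
Mivasic 'piwimg' matches the regular reflex exactly, so the pair is cognate.

yes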